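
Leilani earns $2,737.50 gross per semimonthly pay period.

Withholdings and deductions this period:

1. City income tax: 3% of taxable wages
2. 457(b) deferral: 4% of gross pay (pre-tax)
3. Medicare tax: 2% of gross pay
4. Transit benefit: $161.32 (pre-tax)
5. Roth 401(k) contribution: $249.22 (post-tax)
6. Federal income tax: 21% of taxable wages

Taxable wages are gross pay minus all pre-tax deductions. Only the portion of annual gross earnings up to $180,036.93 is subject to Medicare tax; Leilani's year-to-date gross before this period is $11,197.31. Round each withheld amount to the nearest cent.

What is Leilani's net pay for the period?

Transit benefit: $161.32
457(b) deferral: $2,737.50 × 0.04 = $109.50
Pre-tax total = $161.32 + $109.50 = $270.82
Taxable wages = $2,737.50 − $270.82 = $2,466.68
Federal income tax: $2,466.68 × 0.21 = $518.00
City income tax: $2,466.68 × 0.03 = $74.00
Medicare tax: cap not yet reached, full $2,737.50 is subject → $2,737.50 × 0.02 = $54.75
Roth 401(k) contribution: $249.22
Total deductions = $161.32 + $109.50 + $518.00 + $74.00 + $54.75 + $249.22 = $1,166.79
Net pay = $2,737.50 − $1,166.79 = $1,570.71

$1,570.71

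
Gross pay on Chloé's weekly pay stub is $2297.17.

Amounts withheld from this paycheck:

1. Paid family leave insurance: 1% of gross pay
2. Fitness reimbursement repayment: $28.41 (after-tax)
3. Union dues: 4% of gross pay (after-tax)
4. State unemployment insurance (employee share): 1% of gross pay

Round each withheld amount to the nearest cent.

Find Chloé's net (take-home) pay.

$2130.93

State unemployment insurance (employee share): $2297.17 × 0.01 = $22.97
Paid family leave insurance: $2297.17 × 0.01 = $22.97
Fitness reimbursement repayment: $28.41
Union dues: $2297.17 × 0.04 = $91.89
Total deductions = $22.97 + $22.97 + $28.41 + $91.89 = $166.24
Net pay = $2297.17 − $166.24 = $2130.93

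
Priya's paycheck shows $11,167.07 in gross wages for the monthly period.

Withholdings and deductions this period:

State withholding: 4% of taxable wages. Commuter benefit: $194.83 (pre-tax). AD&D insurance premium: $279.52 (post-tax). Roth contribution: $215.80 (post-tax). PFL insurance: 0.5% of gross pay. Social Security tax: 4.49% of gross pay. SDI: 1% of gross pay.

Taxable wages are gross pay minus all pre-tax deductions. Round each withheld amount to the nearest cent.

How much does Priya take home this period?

$9,369.12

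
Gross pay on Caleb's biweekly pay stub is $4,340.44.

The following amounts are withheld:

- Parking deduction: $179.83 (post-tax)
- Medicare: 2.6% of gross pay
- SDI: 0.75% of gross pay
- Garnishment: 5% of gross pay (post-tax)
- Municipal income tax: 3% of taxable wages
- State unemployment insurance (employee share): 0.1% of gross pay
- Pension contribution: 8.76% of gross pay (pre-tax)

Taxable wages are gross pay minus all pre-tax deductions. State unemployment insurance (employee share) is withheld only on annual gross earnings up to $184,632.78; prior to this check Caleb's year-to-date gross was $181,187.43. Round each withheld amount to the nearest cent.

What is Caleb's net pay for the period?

Pension contribution: $4,340.44 × 0.0876 = $380.22
Taxable wages = $4,340.44 − $380.22 = $3,960.22
Municipal income tax: $3,960.22 × 0.03 = $118.81
State unemployment insurance (employee share): only $184,632.78 − $181,187.43 = $3,445.35 of this check is subject → $3,445.35 × 0.001 = $3.45
SDI: $4,340.44 × 0.0075 = $32.55
Medicare: $4,340.44 × 0.026 = $112.85
Garnishment: $4,340.44 × 0.05 = $217.02
Parking deduction: $179.83
Total deductions = $380.22 + $118.81 + $3.45 + $32.55 + $112.85 + $217.02 + $179.83 = $1,044.73
Net pay = $4,340.44 − $1,044.73 = $3,295.71

$3,295.71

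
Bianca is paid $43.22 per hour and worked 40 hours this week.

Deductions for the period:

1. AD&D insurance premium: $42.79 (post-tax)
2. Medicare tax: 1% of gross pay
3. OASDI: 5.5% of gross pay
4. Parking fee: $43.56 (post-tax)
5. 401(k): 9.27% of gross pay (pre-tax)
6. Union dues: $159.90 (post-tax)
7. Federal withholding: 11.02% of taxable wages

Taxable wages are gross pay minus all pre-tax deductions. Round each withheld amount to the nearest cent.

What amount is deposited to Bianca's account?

$1,037.07

Gross pay: 40 × $43.22 = $1,728.80
401(k): $1,728.80 × 0.0927 = $160.26
Taxable wages = $1,728.80 − $160.26 = $1,568.54
Federal withholding: $1,568.54 × 0.1102 = $172.85
OASDI: $1,728.80 × 0.055 = $95.08
Medicare tax: $1,728.80 × 0.01 = $17.29
AD&D insurance premium: $42.79
Parking fee: $43.56
Union dues: $159.90
Total deductions = $160.26 + $172.85 + $95.08 + $17.29 + $42.79 + $43.56 + $159.90 = $691.73
Net pay = $1,728.80 − $691.73 = $1,037.07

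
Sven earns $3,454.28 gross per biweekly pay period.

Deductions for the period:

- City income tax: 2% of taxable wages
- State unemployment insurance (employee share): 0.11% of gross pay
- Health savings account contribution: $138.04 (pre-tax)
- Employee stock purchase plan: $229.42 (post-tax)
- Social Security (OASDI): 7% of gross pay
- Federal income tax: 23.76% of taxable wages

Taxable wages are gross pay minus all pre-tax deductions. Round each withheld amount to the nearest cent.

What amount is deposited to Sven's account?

$1,986.96

Health savings account contribution: $138.04
Taxable wages = $3,454.28 − $138.04 = $3,316.24
Federal income tax: $3,316.24 × 0.2376 = $787.94
City income tax: $3,316.24 × 0.02 = $66.32
Social Security (OASDI): $3,454.28 × 0.07 = $241.80
State unemployment insurance (employee share): $3,454.28 × 0.0011 = $3.80
Employee stock purchase plan: $229.42
Total deductions = $138.04 + $787.94 + $66.32 + $241.80 + $3.80 + $229.42 = $1,467.32
Net pay = $3,454.28 − $1,467.32 = $1,986.96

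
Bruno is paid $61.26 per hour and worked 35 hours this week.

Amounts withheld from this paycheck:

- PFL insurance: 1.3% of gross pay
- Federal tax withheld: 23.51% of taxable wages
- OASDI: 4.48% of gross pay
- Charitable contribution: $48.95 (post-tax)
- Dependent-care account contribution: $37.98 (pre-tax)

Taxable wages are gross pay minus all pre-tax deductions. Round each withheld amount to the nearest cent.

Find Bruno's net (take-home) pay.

$1,438.09

Gross pay: 35 × $61.26 = $2,144.10
Dependent-care account contribution: $37.98
Taxable wages = $2,144.10 − $37.98 = $2,106.12
Federal tax withheld: $2,106.12 × 0.2351 = $495.15
OASDI: $2,144.10 × 0.0448 = $96.06
PFL insurance: $2,144.10 × 0.013 = $27.87
Charitable contribution: $48.95
Total deductions = $37.98 + $495.15 + $96.06 + $27.87 + $48.95 = $706.01
Net pay = $2,144.10 − $706.01 = $1,438.09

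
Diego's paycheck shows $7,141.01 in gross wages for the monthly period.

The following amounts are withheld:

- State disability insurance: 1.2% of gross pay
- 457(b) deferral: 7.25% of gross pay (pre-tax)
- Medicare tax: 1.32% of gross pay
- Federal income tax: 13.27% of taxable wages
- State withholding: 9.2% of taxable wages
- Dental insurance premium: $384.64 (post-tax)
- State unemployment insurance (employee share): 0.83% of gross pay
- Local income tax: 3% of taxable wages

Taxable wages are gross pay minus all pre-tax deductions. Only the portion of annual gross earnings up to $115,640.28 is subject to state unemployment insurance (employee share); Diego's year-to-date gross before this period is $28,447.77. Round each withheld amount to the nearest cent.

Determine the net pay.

457(b) deferral: $7,141.01 × 0.0725 = $517.72
Taxable wages = $7,141.01 − $517.72 = $6,623.29
Federal income tax: $6,623.29 × 0.1327 = $878.91
State withholding: $6,623.29 × 0.092 = $609.34
Local income tax: $6,623.29 × 0.03 = $198.70
State disability insurance: $7,141.01 × 0.012 = $85.69
Medicare tax: $7,141.01 × 0.0132 = $94.26
State unemployment insurance (employee share): cap not yet reached, full $7,141.01 is subject → $7,141.01 × 0.0083 = $59.27
Dental insurance premium: $384.64
Total deductions = $517.72 + $878.91 + $609.34 + $198.70 + $85.69 + $94.26 + $59.27 + $384.64 = $2,828.53
Net pay = $7,141.01 − $2,828.53 = $4,312.48

$4,312.48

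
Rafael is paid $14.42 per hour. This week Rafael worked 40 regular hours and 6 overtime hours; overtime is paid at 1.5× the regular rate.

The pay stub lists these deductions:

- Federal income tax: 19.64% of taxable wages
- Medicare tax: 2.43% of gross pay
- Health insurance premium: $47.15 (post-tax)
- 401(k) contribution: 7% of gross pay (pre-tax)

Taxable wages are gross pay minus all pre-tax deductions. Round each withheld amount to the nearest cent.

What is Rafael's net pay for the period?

Regular pay: 40 × $14.42 = $576.80
Overtime pay: 6 × $14.42 × 1.5 = $129.78
Gross pay = $576.80 + $129.78 = $706.58
401(k) contribution: $706.58 × 0.07 = $49.46
Taxable wages = $706.58 − $49.46 = $657.12
Federal income tax: $657.12 × 0.1964 = $129.06
Medicare tax: $706.58 × 0.0243 = $17.17
Health insurance premium: $47.15
Total deductions = $49.46 + $129.06 + $17.17 + $47.15 = $242.84
Net pay = $706.58 − $242.84 = $463.74

$463.74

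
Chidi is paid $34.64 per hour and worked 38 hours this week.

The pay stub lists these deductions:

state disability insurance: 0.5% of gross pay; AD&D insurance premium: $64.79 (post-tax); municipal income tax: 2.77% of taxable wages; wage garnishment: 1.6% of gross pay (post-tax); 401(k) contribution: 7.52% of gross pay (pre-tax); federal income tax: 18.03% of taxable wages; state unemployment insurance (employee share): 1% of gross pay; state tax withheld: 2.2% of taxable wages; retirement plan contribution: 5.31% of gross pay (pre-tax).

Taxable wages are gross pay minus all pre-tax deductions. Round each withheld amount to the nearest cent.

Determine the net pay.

$777.94

Gross pay: 38 × $34.64 = $1,316.32
Retirement plan contribution: $1,316.32 × 0.0531 = $69.90
401(k) contribution: $1,316.32 × 0.0752 = $98.99
Pre-tax total = $69.90 + $98.99 = $168.89
Taxable wages = $1,316.32 − $168.89 = $1,147.43
Municipal income tax: $1,147.43 × 0.0277 = $31.78
State tax withheld: $1,147.43 × 0.022 = $25.24
Federal income tax: $1,147.43 × 0.1803 = $206.88
State unemployment insurance (employee share): $1,316.32 × 0.01 = $13.16
State disability insurance: $1,316.32 × 0.005 = $6.58
AD&D insurance premium: $64.79
Wage garnishment: $1,316.32 × 0.016 = $21.06
Total deductions = $69.90 + $98.99 + $31.78 + $25.24 + $206.88 + $13.16 + $6.58 + $64.79 + $21.06 = $538.38
Net pay = $1,316.32 − $538.38 = $777.94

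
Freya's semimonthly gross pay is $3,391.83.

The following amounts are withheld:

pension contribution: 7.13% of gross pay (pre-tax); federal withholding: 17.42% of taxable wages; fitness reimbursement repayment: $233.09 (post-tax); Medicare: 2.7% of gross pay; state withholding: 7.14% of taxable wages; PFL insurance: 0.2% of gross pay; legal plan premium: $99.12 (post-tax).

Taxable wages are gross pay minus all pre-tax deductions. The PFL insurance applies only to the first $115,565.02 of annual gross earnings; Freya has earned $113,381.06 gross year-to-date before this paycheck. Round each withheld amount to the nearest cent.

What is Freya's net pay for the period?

Pension contribution: $3,391.83 × 0.0713 = $241.84
Taxable wages = $3,391.83 − $241.84 = $3,149.99
Federal withholding: $3,149.99 × 0.1742 = $548.73
State withholding: $3,149.99 × 0.0714 = $224.91
Medicare: $3,391.83 × 0.027 = $91.58
PFL insurance: only $115,565.02 − $113,381.06 = $2,183.96 of this check is subject → $2,183.96 × 0.002 = $4.37
Fitness reimbursement repayment: $233.09
Legal plan premium: $99.12
Total deductions = $241.84 + $548.73 + $224.91 + $91.58 + $4.37 + $233.09 + $99.12 = $1,443.64
Net pay = $3,391.83 − $1,443.64 = $1,948.19

$1,948.19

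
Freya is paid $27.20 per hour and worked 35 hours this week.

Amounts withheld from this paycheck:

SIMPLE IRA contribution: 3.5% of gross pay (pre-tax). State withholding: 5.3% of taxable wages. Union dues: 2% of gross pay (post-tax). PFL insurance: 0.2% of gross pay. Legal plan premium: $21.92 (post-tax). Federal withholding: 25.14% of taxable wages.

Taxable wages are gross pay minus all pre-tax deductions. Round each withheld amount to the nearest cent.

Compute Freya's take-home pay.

Gross pay: 35 × $27.20 = $952.00
SIMPLE IRA contribution: $952.00 × 0.035 = $33.32
Taxable wages = $952.00 − $33.32 = $918.68
Federal withholding: $918.68 × 0.2514 = $230.96
State withholding: $918.68 × 0.053 = $48.69
PFL insurance: $952.00 × 0.002 = $1.90
Union dues: $952.00 × 0.02 = $19.04
Legal plan premium: $21.92
Total deductions = $33.32 + $230.96 + $48.69 + $1.90 + $19.04 + $21.92 = $355.83
Net pay = $952.00 − $355.83 = $596.17

$596.17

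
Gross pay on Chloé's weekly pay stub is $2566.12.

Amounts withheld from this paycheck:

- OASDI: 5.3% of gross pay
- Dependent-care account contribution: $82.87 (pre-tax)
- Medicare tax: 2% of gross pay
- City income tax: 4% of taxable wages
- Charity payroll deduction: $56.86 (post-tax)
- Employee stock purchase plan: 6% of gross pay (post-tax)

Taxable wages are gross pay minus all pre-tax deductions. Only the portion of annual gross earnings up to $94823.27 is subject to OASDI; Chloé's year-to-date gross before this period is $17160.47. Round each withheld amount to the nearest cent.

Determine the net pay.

Dependent-care account contribution: $82.87
Taxable wages = $2566.12 − $82.87 = $2483.25
City income tax: $2483.25 × 0.04 = $99.33
Medicare tax: $2566.12 × 0.02 = $51.32
OASDI: cap not yet reached, full $2566.12 is subject → $2566.12 × 0.053 = $136.00
Charity payroll deduction: $56.86
Employee stock purchase plan: $2566.12 × 0.06 = $153.97
Total deductions = $82.87 + $99.33 + $51.32 + $136.00 + $56.86 + $153.97 = $580.35
Net pay = $2566.12 − $580.35 = $1985.77

$1985.77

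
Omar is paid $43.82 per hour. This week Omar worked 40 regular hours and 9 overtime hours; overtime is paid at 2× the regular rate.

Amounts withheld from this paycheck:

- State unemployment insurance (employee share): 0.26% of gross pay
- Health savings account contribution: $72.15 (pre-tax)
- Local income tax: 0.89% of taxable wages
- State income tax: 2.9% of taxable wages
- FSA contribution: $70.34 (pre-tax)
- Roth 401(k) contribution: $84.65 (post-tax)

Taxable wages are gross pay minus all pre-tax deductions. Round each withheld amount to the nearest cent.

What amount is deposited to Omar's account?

$2,216.89

Regular pay: 40 × $43.82 = $1,752.80
Overtime pay: 9 × $43.82 × 2 = $788.76
Gross pay = $1,752.80 + $788.76 = $2,541.56
FSA contribution: $70.34
Health savings account contribution: $72.15
Pre-tax total = $70.34 + $72.15 = $142.49
Taxable wages = $2,541.56 − $142.49 = $2,399.07
Local income tax: $2,399.07 × 0.0089 = $21.35
State income tax: $2,399.07 × 0.029 = $69.57
State unemployment insurance (employee share): $2,541.56 × 0.0026 = $6.61
Roth 401(k) contribution: $84.65
Total deductions = $70.34 + $72.15 + $21.35 + $69.57 + $6.61 + $84.65 = $324.67
Net pay = $2,541.56 − $324.67 = $2,216.89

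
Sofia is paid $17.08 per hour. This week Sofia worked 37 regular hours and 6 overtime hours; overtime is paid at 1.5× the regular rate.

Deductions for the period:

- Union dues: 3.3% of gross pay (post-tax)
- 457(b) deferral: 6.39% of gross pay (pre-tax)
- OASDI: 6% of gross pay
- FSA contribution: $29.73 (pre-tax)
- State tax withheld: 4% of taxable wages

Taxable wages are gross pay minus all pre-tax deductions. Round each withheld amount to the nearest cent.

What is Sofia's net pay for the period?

$604.45

Regular pay: 37 × $17.08 = $631.96
Overtime pay: 6 × $17.08 × 1.5 = $153.72
Gross pay = $631.96 + $153.72 = $785.68
FSA contribution: $29.73
457(b) deferral: $785.68 × 0.0639 = $50.20
Pre-tax total = $29.73 + $50.20 = $79.93
Taxable wages = $785.68 − $79.93 = $705.75
State tax withheld: $705.75 × 0.04 = $28.23
OASDI: $785.68 × 0.06 = $47.14
Union dues: $785.68 × 0.033 = $25.93
Total deductions = $29.73 + $50.20 + $28.23 + $47.14 + $25.93 = $181.23
Net pay = $785.68 − $181.23 = $604.45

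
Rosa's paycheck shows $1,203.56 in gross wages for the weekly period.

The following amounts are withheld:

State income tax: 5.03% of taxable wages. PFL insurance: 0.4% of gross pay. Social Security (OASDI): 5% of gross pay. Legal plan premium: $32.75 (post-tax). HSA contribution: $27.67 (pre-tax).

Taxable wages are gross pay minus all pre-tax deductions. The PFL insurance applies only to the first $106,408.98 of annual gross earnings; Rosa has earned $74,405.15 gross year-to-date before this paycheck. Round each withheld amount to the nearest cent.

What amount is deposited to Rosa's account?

$1,019.00

HSA contribution: $27.67
Taxable wages = $1,203.56 − $27.67 = $1,175.89
State income tax: $1,175.89 × 0.0503 = $59.15
Social Security (OASDI): $1,203.56 × 0.05 = $60.18
PFL insurance: cap not yet reached, full $1,203.56 is subject → $1,203.56 × 0.004 = $4.81
Legal plan premium: $32.75
Total deductions = $27.67 + $59.15 + $60.18 + $4.81 + $32.75 = $184.56
Net pay = $1,203.56 − $184.56 = $1,019.00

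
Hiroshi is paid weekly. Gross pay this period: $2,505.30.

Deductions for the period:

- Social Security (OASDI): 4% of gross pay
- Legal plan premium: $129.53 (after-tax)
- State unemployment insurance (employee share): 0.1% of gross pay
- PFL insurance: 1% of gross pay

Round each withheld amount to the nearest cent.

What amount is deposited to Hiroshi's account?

$2,248.00

Social Security (OASDI): $2,505.30 × 0.04 = $100.21
State unemployment insurance (employee share): $2,505.30 × 0.001 = $2.51
PFL insurance: $2,505.30 × 0.01 = $25.05
Legal plan premium: $129.53
Total deductions = $100.21 + $2.51 + $25.05 + $129.53 = $257.30
Net pay = $2,505.30 − $257.30 = $2,248.00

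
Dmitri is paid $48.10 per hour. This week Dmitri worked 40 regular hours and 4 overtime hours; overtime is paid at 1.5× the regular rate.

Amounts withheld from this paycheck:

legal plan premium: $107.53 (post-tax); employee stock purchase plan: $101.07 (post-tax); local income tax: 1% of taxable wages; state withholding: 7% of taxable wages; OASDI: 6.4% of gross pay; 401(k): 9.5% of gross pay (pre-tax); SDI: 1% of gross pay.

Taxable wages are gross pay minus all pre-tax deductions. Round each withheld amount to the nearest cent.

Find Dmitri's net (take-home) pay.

Regular pay: 40 × $48.10 = $1,924.00
Overtime pay: 4 × $48.10 × 1.5 = $288.60
Gross pay = $1,924.00 + $288.60 = $2,212.60
401(k): $2,212.60 × 0.095 = $210.20
Taxable wages = $2,212.60 − $210.20 = $2,002.40
State withholding: $2,002.40 × 0.07 = $140.17
Local income tax: $2,002.40 × 0.01 = $20.02
SDI: $2,212.60 × 0.01 = $22.13
OASDI: $2,212.60 × 0.064 = $141.61
Legal plan premium: $107.53
Employee stock purchase plan: $101.07
Total deductions = $210.20 + $140.17 + $20.02 + $22.13 + $141.61 + $107.53 + $101.07 = $742.73
Net pay = $2,212.60 − $742.73 = $1,469.87

$1,469.87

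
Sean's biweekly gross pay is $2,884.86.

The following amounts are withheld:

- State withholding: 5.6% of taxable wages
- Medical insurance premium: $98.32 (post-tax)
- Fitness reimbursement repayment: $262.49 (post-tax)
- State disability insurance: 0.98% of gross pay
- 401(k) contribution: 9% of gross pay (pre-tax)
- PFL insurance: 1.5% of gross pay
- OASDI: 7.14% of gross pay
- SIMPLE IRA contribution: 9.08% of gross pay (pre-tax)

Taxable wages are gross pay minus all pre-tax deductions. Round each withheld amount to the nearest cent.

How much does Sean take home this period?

401(k) contribution: $2,884.86 × 0.09 = $259.64
SIMPLE IRA contribution: $2,884.86 × 0.0908 = $261.95
Pre-tax total = $259.64 + $261.95 = $521.59
Taxable wages = $2,884.86 − $521.59 = $2,363.27
State withholding: $2,363.27 × 0.056 = $132.34
OASDI: $2,884.86 × 0.0714 = $205.98
State disability insurance: $2,884.86 × 0.0098 = $28.27
PFL insurance: $2,884.86 × 0.015 = $43.27
Fitness reimbursement repayment: $262.49
Medical insurance premium: $98.32
Total deductions = $259.64 + $261.95 + $132.34 + $205.98 + $28.27 + $43.27 + $262.49 + $98.32 = $1,292.26
Net pay = $2,884.86 − $1,292.26 = $1,592.60

$1,592.60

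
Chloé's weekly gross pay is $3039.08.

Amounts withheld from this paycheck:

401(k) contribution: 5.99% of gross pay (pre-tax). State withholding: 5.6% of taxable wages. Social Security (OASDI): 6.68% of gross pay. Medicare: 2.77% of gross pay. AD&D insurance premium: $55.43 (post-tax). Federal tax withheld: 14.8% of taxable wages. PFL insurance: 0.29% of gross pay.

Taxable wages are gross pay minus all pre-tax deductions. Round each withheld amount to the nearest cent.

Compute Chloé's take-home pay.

401(k) contribution: $3039.08 × 0.0599 = $182.04
Taxable wages = $3039.08 − $182.04 = $2857.04
State withholding: $2857.04 × 0.056 = $159.99
Federal tax withheld: $2857.04 × 0.148 = $422.84
PFL insurance: $3039.08 × 0.0029 = $8.81
Medicare: $3039.08 × 0.0277 = $84.18
Social Security (OASDI): $3039.08 × 0.0668 = $203.01
AD&D insurance premium: $55.43
Total deductions = $182.04 + $159.99 + $422.84 + $8.81 + $84.18 + $203.01 + $55.43 = $1116.30
Net pay = $3039.08 − $1116.30 = $1922.78

$1922.78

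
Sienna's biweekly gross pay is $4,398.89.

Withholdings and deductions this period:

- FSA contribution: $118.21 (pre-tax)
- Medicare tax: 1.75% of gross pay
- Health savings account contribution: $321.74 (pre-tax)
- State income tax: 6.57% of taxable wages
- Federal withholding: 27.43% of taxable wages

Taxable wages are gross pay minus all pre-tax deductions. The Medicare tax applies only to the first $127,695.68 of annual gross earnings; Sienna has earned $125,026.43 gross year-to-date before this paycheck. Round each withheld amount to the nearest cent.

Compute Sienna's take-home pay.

$2,566.19

Health savings account contribution: $321.74
FSA contribution: $118.21
Pre-tax total = $321.74 + $118.21 = $439.95
Taxable wages = $4,398.89 − $439.95 = $3,958.94
Federal withholding: $3,958.94 × 0.2743 = $1,085.94
State income tax: $3,958.94 × 0.0657 = $260.10
Medicare tax: only $127,695.68 − $125,026.43 = $2,669.25 of this check is subject → $2,669.25 × 0.0175 = $46.71
Total deductions = $321.74 + $118.21 + $1,085.94 + $260.10 + $46.71 = $1,832.70
Net pay = $4,398.89 − $1,832.70 = $2,566.19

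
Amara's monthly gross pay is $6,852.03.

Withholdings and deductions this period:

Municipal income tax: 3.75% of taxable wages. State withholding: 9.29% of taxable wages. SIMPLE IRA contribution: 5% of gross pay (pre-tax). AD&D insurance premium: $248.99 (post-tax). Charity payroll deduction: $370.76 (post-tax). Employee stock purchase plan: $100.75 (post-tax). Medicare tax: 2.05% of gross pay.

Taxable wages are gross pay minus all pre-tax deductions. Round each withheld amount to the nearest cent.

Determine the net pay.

$4,799.63

SIMPLE IRA contribution: $6,852.03 × 0.05 = $342.60
Taxable wages = $6,852.03 − $342.60 = $6,509.43
Municipal income tax: $6,509.43 × 0.0375 = $244.10
State withholding: $6,509.43 × 0.0929 = $604.73
Medicare tax: $6,852.03 × 0.0205 = $140.47
Employee stock purchase plan: $100.75
Charity payroll deduction: $370.76
AD&D insurance premium: $248.99
Total deductions = $342.60 + $244.10 + $604.73 + $140.47 + $100.75 + $370.76 + $248.99 = $2,052.40
Net pay = $6,852.03 − $2,052.40 = $4,799.63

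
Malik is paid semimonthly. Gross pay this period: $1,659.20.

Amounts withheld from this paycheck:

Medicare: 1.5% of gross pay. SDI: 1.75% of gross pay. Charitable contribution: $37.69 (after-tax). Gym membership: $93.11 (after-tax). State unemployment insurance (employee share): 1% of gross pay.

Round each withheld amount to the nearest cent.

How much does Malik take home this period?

$1,457.88

Medicare: $1,659.20 × 0.015 = $24.89
State unemployment insurance (employee share): $1,659.20 × 0.01 = $16.59
SDI: $1,659.20 × 0.0175 = $29.04
Charitable contribution: $37.69
Gym membership: $93.11
Total deductions = $24.89 + $16.59 + $29.04 + $37.69 + $93.11 = $201.32
Net pay = $1,659.20 − $201.32 = $1,457.88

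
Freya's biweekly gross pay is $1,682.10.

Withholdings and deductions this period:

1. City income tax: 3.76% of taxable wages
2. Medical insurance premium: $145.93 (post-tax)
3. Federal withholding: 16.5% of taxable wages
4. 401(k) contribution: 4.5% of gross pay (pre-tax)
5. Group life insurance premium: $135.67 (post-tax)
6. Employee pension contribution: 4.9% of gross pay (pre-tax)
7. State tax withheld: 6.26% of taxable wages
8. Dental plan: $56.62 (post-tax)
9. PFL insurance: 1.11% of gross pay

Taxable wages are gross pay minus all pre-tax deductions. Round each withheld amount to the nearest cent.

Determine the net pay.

401(k) contribution: $1,682.10 × 0.045 = $75.69
Employee pension contribution: $1,682.10 × 0.049 = $82.42
Pre-tax total = $75.69 + $82.42 = $158.11
Taxable wages = $1,682.10 − $158.11 = $1,523.99
State tax withheld: $1,523.99 × 0.0626 = $95.40
City income tax: $1,523.99 × 0.0376 = $57.30
Federal withholding: $1,523.99 × 0.165 = $251.46
PFL insurance: $1,682.10 × 0.0111 = $18.67
Dental plan: $56.62
Group life insurance premium: $135.67
Medical insurance premium: $145.93
Total deductions = $75.69 + $82.42 + $95.40 + $57.30 + $251.46 + $18.67 + $56.62 + $135.67 + $145.93 = $919.16
Net pay = $1,682.10 − $919.16 = $762.94

$762.94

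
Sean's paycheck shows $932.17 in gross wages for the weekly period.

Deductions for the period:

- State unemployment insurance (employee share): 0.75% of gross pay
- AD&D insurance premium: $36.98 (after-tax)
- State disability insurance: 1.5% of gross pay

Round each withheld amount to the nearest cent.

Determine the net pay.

$874.22

State disability insurance: $932.17 × 0.015 = $13.98
State unemployment insurance (employee share): $932.17 × 0.0075 = $6.99
AD&D insurance premium: $36.98
Total deductions = $13.98 + $6.99 + $36.98 = $57.95
Net pay = $932.17 − $57.95 = $874.22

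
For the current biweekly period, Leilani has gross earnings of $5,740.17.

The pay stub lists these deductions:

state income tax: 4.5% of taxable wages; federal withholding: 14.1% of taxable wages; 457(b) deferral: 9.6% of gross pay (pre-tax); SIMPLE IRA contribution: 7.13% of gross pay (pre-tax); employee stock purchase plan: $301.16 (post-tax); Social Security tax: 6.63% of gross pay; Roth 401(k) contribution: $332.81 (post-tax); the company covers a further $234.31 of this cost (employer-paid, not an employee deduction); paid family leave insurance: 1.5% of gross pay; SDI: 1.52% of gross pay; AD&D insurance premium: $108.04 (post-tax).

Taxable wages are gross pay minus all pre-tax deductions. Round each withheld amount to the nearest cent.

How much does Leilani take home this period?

$2,594.86

457(b) deferral: $5,740.17 × 0.096 = $551.06
SIMPLE IRA contribution: $5,740.17 × 0.0713 = $409.27
Pre-tax total = $551.06 + $409.27 = $960.33
Taxable wages = $5,740.17 − $960.33 = $4,779.84
State income tax: $4,779.84 × 0.045 = $215.09
Federal withholding: $4,779.84 × 0.141 = $673.96
Social Security tax: $5,740.17 × 0.0663 = $380.57
Paid family leave insurance: $5,740.17 × 0.015 = $86.10
SDI: $5,740.17 × 0.0152 = $87.25
AD&D insurance premium: $108.04
Employee stock purchase plan: $301.16
Roth 401(k) contribution: $332.81
(Employer's $234.31 toward Roth 401(k) contribution is not withheld from the employee.)
Total deductions = $551.06 + $409.27 + $215.09 + $673.96 + $380.57 + $86.10 + $87.25 + $108.04 + $301.16 + $332.81 = $3,145.31
Net pay = $5,740.17 − $3,145.31 = $2,594.86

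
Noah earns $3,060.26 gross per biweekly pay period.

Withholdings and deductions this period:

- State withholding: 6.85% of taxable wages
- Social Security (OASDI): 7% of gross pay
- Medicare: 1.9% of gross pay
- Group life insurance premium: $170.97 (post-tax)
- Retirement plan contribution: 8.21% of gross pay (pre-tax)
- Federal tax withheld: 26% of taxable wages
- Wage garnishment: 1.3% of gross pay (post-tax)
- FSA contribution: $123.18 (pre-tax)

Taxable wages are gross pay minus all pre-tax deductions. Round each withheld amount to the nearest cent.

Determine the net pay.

$1,320.42

Retirement plan contribution: $3,060.26 × 0.0821 = $251.25
FSA contribution: $123.18
Pre-tax total = $251.25 + $123.18 = $374.43
Taxable wages = $3,060.26 − $374.43 = $2,685.83
Federal tax withheld: $2,685.83 × 0.26 = $698.32
State withholding: $2,685.83 × 0.0685 = $183.98
Medicare: $3,060.26 × 0.019 = $58.14
Social Security (OASDI): $3,060.26 × 0.07 = $214.22
Wage garnishment: $3,060.26 × 0.013 = $39.78
Group life insurance premium: $170.97
Total deductions = $251.25 + $123.18 + $698.32 + $183.98 + $58.14 + $214.22 + $39.78 + $170.97 = $1,739.84
Net pay = $3,060.26 − $1,739.84 = $1,320.42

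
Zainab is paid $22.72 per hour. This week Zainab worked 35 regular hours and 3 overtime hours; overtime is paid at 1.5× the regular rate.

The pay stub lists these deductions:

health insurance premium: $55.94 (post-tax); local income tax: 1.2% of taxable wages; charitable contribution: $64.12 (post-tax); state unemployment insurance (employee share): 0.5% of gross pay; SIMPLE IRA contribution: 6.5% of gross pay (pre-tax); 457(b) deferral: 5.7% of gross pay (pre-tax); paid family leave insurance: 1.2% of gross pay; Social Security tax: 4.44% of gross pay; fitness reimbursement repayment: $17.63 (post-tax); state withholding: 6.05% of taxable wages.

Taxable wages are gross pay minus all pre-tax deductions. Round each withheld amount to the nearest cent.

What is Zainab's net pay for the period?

$538.03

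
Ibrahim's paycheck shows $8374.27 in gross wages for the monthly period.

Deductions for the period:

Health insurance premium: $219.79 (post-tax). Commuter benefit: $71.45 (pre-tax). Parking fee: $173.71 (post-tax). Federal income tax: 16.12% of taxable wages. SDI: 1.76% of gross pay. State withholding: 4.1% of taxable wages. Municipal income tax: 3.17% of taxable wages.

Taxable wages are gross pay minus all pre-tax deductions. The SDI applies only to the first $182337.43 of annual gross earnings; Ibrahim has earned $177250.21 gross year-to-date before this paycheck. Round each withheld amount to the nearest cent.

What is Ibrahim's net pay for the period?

Commuter benefit: $71.45
Taxable wages = $8374.27 − $71.45 = $8302.82
Municipal income tax: $8302.82 × 0.0317 = $263.20
State withholding: $8302.82 × 0.041 = $340.42
Federal income tax: $8302.82 × 0.1612 = $1338.41
SDI: only $182337.43 − $177250.21 = $5087.22 of this check is subject → $5087.22 × 0.0176 = $89.54
Parking fee: $173.71
Health insurance premium: $219.79
Total deductions = $71.45 + $263.20 + $340.42 + $1338.41 + $89.54 + $173.71 + $219.79 = $2496.52
Net pay = $8374.27 − $2496.52 = $5877.75

$5877.75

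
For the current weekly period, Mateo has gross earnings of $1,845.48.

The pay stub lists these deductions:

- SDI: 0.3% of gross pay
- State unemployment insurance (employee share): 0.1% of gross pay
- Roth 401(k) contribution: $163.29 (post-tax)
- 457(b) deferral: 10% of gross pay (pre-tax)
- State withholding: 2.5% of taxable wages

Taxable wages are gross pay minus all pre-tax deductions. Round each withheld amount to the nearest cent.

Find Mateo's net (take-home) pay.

$1,448.73

457(b) deferral: $1,845.48 × 0.1 = $184.55
Taxable wages = $1,845.48 − $184.55 = $1,660.93
State withholding: $1,660.93 × 0.025 = $41.52
SDI: $1,845.48 × 0.003 = $5.54
State unemployment insurance (employee share): $1,845.48 × 0.001 = $1.85
Roth 401(k) contribution: $163.29
Total deductions = $184.55 + $41.52 + $5.54 + $1.85 + $163.29 = $396.75
Net pay = $1,845.48 − $396.75 = $1,448.73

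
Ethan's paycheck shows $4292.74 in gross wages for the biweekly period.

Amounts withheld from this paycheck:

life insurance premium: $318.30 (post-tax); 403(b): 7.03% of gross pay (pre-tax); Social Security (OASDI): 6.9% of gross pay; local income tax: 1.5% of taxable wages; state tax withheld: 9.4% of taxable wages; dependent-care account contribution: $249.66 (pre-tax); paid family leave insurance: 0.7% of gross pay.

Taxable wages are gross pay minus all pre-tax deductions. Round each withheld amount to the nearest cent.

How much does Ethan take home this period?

$2688.95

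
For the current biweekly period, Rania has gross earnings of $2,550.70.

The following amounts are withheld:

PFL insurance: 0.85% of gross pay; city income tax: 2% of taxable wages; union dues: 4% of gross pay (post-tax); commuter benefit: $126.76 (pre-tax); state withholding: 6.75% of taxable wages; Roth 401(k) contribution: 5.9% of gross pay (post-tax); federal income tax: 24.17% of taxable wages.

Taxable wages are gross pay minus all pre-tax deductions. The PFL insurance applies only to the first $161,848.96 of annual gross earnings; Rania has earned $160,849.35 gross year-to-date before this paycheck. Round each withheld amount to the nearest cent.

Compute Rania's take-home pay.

$1,364.95

Commuter benefit: $126.76
Taxable wages = $2,550.70 − $126.76 = $2,423.94
City income tax: $2,423.94 × 0.02 = $48.48
State withholding: $2,423.94 × 0.0675 = $163.62
Federal income tax: $2,423.94 × 0.2417 = $585.87
PFL insurance: only $161,848.96 − $160,849.35 = $999.61 of this check is subject → $999.61 × 0.0085 = $8.50
Roth 401(k) contribution: $2,550.70 × 0.059 = $150.49
Union dues: $2,550.70 × 0.04 = $102.03
Total deductions = $126.76 + $48.48 + $163.62 + $585.87 + $8.50 + $150.49 + $102.03 = $1,185.75
Net pay = $2,550.70 − $1,185.75 = $1,364.95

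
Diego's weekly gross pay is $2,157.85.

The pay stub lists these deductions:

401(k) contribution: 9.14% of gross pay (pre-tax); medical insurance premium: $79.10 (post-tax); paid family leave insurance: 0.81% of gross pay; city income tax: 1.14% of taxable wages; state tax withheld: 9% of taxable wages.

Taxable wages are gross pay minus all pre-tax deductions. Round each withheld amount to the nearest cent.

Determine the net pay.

401(k) contribution: $2,157.85 × 0.0914 = $197.23
Taxable wages = $2,157.85 − $197.23 = $1,960.62
State tax withheld: $1,960.62 × 0.09 = $176.46
City income tax: $1,960.62 × 0.0114 = $22.35
Paid family leave insurance: $2,157.85 × 0.0081 = $17.48
Medical insurance premium: $79.10
Total deductions = $197.23 + $176.46 + $22.35 + $17.48 + $79.10 = $492.62
Net pay = $2,157.85 − $492.62 = $1,665.23

$1,665.23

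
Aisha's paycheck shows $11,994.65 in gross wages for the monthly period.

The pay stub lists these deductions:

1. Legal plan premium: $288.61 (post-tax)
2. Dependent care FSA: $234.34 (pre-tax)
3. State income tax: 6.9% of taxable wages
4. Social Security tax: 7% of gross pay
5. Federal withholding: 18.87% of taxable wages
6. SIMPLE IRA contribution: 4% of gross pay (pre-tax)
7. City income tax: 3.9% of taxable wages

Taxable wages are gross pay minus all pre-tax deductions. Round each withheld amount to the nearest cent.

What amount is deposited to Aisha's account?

SIMPLE IRA contribution: $11,994.65 × 0.04 = $479.79
Dependent care FSA: $234.34
Pre-tax total = $479.79 + $234.34 = $714.13
Taxable wages = $11,994.65 − $714.13 = $11,280.52
State income tax: $11,280.52 × 0.069 = $778.36
City income tax: $11,280.52 × 0.039 = $439.94
Federal withholding: $11,280.52 × 0.1887 = $2,128.63
Social Security tax: $11,994.65 × 0.07 = $839.63
Legal plan premium: $288.61
Total deductions = $479.79 + $234.34 + $778.36 + $439.94 + $2,128.63 + $839.63 + $288.61 = $5,189.30
Net pay = $11,994.65 − $5,189.30 = $6,805.35

$6,805.35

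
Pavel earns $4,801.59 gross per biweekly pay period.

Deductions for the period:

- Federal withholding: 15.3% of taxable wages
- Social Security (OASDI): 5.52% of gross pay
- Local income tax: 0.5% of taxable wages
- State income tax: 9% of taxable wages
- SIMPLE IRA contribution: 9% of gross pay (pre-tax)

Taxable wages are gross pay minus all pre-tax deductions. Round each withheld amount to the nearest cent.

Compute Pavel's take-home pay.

$3,020.77

SIMPLE IRA contribution: $4,801.59 × 0.09 = $432.14
Taxable wages = $4,801.59 − $432.14 = $4,369.45
State income tax: $4,369.45 × 0.09 = $393.25
Federal withholding: $4,369.45 × 0.153 = $668.53
Local income tax: $4,369.45 × 0.005 = $21.85
Social Security (OASDI): $4,801.59 × 0.0552 = $265.05
Total deductions = $432.14 + $393.25 + $668.53 + $21.85 + $265.05 = $1,780.82
Net pay = $4,801.59 − $1,780.82 = $3,020.77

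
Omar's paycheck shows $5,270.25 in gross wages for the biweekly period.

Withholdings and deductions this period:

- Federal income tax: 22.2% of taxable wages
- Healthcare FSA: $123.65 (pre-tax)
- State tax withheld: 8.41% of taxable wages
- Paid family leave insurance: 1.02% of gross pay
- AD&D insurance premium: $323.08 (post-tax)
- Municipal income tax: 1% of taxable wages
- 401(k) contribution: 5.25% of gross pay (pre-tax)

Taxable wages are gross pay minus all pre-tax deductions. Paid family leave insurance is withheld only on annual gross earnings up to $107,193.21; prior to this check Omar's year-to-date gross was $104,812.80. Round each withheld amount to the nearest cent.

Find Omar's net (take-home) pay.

$2,983.17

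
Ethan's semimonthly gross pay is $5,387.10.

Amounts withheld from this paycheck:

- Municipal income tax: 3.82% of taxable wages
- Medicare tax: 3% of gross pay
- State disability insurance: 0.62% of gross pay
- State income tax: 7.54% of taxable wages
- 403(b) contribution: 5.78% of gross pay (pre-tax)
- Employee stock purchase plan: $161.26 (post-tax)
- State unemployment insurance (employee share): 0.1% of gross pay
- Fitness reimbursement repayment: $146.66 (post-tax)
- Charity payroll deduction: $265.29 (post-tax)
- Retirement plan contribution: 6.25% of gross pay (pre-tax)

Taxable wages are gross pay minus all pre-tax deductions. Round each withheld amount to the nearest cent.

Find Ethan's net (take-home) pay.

$3,427.08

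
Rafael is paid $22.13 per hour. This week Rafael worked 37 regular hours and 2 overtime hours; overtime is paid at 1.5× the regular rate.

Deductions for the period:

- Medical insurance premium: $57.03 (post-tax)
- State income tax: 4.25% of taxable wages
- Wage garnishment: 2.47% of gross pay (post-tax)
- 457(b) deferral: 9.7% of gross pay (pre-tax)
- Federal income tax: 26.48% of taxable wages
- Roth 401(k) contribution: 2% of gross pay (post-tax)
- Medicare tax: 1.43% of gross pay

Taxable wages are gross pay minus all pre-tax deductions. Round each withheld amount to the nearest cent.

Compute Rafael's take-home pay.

$444.45

Regular pay: 37 × $22.13 = $818.81
Overtime pay: 2 × $22.13 × 1.5 = $66.39
Gross pay = $818.81 + $66.39 = $885.20
457(b) deferral: $885.20 × 0.097 = $85.86
Taxable wages = $885.20 − $85.86 = $799.34
State income tax: $799.34 × 0.0425 = $33.97
Federal income tax: $799.34 × 0.2648 = $211.67
Medicare tax: $885.20 × 0.0143 = $12.66
Roth 401(k) contribution: $885.20 × 0.02 = $17.70
Wage garnishment: $885.20 × 0.0247 = $21.86
Medical insurance premium: $57.03
Total deductions = $85.86 + $33.97 + $211.67 + $12.66 + $17.70 + $21.86 + $57.03 = $440.75
Net pay = $885.20 − $440.75 = $444.45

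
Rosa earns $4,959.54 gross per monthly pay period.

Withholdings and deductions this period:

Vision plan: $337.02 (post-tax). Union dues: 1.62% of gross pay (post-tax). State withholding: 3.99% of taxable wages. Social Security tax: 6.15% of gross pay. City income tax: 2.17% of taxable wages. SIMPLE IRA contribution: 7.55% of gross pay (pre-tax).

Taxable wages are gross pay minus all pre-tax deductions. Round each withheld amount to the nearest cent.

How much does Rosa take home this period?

$3,580.27

SIMPLE IRA contribution: $4,959.54 × 0.0755 = $374.45
Taxable wages = $4,959.54 − $374.45 = $4,585.09
City income tax: $4,585.09 × 0.0217 = $99.50
State withholding: $4,585.09 × 0.0399 = $182.95
Social Security tax: $4,959.54 × 0.0615 = $305.01
Vision plan: $337.02
Union dues: $4,959.54 × 0.0162 = $80.34
Total deductions = $374.45 + $99.50 + $182.95 + $305.01 + $337.02 + $80.34 = $1,379.27
Net pay = $4,959.54 − $1,379.27 = $3,580.27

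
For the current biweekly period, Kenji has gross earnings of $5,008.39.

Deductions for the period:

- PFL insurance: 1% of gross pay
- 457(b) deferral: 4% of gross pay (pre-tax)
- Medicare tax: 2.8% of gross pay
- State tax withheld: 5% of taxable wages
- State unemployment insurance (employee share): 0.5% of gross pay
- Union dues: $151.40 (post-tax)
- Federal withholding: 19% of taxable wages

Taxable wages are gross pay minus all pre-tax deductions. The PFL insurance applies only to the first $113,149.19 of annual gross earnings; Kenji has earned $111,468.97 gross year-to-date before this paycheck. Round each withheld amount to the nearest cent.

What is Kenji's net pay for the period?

457(b) deferral: $5,008.39 × 0.04 = $200.34
Taxable wages = $5,008.39 − $200.34 = $4,808.05
Federal withholding: $4,808.05 × 0.19 = $913.53
State tax withheld: $4,808.05 × 0.05 = $240.40
Medicare tax: $5,008.39 × 0.028 = $140.23
State unemployment insurance (employee share): $5,008.39 × 0.005 = $25.04
PFL insurance: only $113,149.19 − $111,468.97 = $1,680.22 of this check is subject → $1,680.22 × 0.01 = $16.80
Union dues: $151.40
Total deductions = $200.34 + $913.53 + $240.40 + $140.23 + $25.04 + $16.80 + $151.40 = $1,687.74
Net pay = $5,008.39 − $1,687.74 = $3,320.65

$3,320.65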